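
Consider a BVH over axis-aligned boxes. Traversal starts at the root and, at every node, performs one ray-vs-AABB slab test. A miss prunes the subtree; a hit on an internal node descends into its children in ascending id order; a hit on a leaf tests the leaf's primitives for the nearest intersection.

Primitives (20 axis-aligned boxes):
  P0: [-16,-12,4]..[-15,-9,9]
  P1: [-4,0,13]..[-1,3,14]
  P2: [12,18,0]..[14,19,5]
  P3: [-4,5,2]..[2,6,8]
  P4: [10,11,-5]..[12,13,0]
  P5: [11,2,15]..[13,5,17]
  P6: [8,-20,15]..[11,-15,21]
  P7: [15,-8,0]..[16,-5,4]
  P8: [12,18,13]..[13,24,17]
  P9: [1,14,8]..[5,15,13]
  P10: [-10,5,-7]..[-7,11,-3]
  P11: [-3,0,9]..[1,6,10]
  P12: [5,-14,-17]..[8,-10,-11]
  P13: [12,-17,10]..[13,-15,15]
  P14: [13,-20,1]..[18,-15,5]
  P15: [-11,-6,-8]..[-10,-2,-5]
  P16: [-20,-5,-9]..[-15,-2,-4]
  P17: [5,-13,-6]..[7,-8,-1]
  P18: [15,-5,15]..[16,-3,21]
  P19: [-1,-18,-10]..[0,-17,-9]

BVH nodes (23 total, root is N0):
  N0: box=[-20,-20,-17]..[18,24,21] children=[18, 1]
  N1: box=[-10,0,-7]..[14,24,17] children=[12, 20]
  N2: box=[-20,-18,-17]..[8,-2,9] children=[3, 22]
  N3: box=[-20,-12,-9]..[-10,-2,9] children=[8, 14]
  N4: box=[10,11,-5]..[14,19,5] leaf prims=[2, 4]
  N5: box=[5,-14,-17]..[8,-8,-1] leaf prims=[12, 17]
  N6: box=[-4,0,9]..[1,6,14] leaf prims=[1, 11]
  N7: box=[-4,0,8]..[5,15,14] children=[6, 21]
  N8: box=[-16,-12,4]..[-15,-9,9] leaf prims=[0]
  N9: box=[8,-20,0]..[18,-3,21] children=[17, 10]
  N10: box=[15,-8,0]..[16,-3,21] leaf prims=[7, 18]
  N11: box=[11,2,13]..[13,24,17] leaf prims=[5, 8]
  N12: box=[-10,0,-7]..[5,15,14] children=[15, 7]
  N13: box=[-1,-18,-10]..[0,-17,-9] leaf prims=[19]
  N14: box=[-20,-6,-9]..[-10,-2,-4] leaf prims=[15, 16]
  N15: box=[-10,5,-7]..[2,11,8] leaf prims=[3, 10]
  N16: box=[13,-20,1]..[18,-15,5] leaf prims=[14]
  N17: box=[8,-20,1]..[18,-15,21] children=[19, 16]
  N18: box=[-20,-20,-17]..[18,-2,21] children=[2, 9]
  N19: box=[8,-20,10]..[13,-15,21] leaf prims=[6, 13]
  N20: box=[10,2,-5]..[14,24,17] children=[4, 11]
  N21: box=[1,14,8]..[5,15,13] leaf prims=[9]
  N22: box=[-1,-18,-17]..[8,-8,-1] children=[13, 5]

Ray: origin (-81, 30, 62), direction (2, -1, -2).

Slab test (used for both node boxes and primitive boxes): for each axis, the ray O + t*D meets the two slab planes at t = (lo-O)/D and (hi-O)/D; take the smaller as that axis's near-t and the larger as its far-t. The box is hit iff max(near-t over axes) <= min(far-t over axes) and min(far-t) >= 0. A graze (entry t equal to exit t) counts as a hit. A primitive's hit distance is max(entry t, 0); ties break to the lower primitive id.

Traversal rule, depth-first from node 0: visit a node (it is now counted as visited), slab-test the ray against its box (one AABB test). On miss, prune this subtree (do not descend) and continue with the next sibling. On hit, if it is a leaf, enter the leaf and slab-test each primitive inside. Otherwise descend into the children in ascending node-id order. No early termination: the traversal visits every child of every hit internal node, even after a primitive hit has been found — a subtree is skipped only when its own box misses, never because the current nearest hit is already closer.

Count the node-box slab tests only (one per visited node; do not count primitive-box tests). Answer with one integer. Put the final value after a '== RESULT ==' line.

Walk:
N0 x:[61/2,99/2] y:[6,50] z:[41/2,79/2] -> hit [61/2,79/2], descend [1, 18]
  N1 x:[71/2,95/2] y:[6,30] z:[45/2,69/2] -> miss, prune
  N18 x:[61/2,99/2] y:[32,50] z:[41/2,79/2] -> hit [32,79/2], descend [2, 9]
    N2 x:[61/2,89/2] y:[32,48] z:[53/2,79/2] -> hit [32,79/2], descend [3, 22]
      N3 x:[61/2,71/2] y:[32,42] z:[53/2,71/2] -> hit [32,71/2], descend [8, 14]
        N8 x:[65/2,33] y:[39,42] z:[53/2,29] -> miss, prune
        N14 x:[61/2,71/2] y:[32,36] z:[33,71/2] -> hit [33,71/2] leaf, test {P15@t=35, P16@t=33}
      N22 x:[40,89/2] y:[38,48] z:[63/2,79/2] -> miss, prune
    N9 x:[89/2,99/2] y:[33,50] z:[41/2,31] -> miss, prune

Summary -> nodes [0, 1, 18, 2, 3, 8, 14, 22, 9]; box-tests=9; leaf-entries=1; first=P16

== RESULT ==
9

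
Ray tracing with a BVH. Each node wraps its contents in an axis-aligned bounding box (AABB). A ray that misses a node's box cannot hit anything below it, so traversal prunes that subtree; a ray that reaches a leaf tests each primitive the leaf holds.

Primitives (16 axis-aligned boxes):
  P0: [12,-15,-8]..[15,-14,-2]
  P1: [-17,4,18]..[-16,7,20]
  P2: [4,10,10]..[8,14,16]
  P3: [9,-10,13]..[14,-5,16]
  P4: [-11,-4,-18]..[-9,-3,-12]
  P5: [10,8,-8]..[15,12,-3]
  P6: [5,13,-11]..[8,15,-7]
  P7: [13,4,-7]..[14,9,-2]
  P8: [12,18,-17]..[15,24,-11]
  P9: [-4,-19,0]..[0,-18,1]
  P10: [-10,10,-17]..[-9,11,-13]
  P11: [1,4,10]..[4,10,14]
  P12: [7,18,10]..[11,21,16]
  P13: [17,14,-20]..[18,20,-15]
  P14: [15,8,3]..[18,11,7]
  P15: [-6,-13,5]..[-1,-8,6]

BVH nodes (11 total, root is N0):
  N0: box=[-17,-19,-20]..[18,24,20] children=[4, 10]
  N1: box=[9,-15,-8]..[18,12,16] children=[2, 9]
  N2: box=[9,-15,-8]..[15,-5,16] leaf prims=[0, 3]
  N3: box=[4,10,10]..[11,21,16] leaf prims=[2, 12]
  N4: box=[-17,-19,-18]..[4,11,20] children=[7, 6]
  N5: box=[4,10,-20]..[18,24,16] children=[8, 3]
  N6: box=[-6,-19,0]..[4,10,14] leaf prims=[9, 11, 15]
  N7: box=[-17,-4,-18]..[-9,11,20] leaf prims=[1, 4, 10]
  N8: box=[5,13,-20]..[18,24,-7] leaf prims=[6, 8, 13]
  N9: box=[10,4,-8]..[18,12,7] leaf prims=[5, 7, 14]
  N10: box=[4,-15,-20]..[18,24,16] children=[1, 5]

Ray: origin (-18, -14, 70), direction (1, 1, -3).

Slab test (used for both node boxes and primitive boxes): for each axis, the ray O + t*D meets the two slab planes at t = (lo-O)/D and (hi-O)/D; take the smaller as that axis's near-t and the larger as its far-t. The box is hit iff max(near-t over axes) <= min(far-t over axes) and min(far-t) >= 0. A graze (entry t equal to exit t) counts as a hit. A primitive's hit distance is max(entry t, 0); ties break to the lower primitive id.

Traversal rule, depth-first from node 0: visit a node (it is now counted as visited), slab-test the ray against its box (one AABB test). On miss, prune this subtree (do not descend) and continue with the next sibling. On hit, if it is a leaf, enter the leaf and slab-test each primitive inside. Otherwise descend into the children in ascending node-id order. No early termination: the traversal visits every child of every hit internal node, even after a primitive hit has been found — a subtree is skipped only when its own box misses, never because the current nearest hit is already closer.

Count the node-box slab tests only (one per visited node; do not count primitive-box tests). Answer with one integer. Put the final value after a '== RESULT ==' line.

Trace the traversal:
N0 x:[1,36] y:[-5,38] z:[50/3,30] -> hit [50/3,30], descend [4, 10]
  N4 x:[1,22] y:[-5,25] z:[50/3,88/3] -> hit [50/3,22], descend [6, 7]
    N6 x:[12,22] y:[-5,24] z:[56/3,70/3] -> hit [56/3,22] leaf, test {P9(miss), P11@t=19, P15(miss)}
    N7 x:[1,9] y:[10,25] z:[50/3,88/3] -> miss, prune
  N10 x:[22,36] y:[-1,38] z:[18,30] -> hit [22,30], descend [1, 5]
    N1 x:[27,36] y:[-1,26] z:[18,26] -> miss, prune
    N5 x:[22,36] y:[24,38] z:[18,30] -> hit [24,30], descend [3, 8]
      N3 x:[22,29] y:[24,35] z:[18,20] -> miss, prune
      N8 x:[23,36] y:[27,38] z:[77/3,30] -> hit [27,30] leaf, test {P6(miss), P8(miss), P13(miss)}

order=[0, 4, 6, 7, 10, 1, 5, 3, 8]  |boxes|=9  |leaves|=2  hit=P11

== RESULT ==
9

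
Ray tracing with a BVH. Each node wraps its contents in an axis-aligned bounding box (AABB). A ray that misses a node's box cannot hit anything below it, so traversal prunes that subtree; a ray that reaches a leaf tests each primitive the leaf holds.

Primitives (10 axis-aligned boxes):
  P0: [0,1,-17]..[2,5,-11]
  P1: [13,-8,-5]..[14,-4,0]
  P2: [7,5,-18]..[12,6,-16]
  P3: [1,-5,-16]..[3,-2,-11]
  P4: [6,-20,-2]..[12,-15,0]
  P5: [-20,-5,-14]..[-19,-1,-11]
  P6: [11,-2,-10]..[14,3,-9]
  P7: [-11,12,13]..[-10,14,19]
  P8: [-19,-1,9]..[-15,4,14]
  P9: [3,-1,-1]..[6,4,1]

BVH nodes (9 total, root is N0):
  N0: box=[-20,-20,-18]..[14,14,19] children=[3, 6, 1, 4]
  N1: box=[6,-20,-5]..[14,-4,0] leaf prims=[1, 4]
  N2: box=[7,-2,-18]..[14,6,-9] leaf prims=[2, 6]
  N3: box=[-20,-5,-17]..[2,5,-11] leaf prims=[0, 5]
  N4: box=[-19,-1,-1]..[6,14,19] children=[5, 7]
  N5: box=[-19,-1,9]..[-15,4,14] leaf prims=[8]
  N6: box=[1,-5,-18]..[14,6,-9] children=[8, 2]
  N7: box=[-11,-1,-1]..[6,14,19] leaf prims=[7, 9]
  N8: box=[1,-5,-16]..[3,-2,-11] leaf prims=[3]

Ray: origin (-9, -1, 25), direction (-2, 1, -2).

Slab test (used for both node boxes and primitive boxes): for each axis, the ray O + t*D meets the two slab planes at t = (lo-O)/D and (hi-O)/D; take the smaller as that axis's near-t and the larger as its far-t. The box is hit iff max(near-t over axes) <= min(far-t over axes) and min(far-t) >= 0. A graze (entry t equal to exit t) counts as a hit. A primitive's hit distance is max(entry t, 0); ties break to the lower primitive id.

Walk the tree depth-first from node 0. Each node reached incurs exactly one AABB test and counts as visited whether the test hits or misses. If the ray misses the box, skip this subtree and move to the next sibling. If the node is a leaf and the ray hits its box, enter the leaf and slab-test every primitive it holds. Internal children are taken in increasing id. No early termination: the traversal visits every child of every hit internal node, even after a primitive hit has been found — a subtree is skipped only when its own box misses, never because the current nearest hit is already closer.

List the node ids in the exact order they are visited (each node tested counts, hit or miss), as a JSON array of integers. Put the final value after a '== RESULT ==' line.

Trace the traversal:
N0 x:[-23/2,11/2] y:[-19,15] z:[3,43/2] -> hit [3,11/2], descend [1, 3, 4, 6]
  N1 x:[-23/2,-15/2] y:[-19,-3] z:[25/2,15] -> miss, prune
  N3 x:[-11/2,11/2] y:[-4,6] z:[18,21] -> miss, prune
  N4 x:[-15/2,5] y:[0,15] z:[3,13] -> hit [3,5], descend [5, 7]
    N5 x:[3,5] y:[0,5] z:[11/2,8] -> miss, prune
    N7 x:[-15/2,1] y:[0,15] z:[3,13] -> miss, prune
  N6 x:[-23/2,-5] y:[-4,7] z:[17,43/2] -> miss, prune

7 AABB tests over nodes [0, 1, 3, 4, 5, 7, 6]; 0 leaves entered; closest miss.

== RESULT ==
[0, 1, 3, 4, 5, 7, 6]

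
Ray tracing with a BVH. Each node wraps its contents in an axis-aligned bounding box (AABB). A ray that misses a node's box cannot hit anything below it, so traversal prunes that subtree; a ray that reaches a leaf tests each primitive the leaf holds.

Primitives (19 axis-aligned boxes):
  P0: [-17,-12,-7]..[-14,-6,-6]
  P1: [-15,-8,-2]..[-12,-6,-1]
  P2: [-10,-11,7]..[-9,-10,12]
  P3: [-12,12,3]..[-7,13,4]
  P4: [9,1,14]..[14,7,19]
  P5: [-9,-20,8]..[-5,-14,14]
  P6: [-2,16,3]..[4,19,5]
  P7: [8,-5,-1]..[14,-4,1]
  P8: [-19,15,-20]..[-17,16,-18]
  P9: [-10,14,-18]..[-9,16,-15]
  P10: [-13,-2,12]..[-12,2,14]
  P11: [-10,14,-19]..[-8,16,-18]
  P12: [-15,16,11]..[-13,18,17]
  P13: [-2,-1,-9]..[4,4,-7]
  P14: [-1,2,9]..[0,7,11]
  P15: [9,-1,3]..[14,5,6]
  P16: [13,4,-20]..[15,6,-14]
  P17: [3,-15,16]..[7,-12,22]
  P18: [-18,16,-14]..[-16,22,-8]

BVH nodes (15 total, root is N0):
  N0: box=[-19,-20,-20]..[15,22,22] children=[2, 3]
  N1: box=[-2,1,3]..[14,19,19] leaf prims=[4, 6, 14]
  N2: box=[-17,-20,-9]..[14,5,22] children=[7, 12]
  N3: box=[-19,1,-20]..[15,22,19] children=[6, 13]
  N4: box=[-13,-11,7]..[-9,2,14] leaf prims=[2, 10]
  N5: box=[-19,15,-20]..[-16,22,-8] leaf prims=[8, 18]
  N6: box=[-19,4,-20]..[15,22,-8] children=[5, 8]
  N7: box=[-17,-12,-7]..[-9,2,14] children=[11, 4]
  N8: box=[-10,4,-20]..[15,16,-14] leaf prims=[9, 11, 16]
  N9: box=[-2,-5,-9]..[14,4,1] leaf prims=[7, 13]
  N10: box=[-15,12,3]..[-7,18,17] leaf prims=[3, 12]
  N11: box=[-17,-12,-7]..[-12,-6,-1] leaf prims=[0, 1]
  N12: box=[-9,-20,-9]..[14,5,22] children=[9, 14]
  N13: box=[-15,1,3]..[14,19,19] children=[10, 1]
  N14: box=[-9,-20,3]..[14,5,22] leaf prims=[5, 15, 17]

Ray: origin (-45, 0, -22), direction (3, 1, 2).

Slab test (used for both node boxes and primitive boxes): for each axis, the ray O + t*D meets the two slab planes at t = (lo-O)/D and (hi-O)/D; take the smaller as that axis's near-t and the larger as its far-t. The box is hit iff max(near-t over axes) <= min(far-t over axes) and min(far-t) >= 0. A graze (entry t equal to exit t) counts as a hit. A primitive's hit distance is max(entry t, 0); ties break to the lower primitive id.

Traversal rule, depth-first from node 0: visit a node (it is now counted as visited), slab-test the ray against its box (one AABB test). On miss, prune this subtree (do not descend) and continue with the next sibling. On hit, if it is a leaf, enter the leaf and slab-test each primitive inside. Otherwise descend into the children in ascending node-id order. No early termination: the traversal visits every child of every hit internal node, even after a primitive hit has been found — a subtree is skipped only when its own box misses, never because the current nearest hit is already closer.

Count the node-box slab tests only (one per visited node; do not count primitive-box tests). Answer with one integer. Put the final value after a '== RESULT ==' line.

Walk:
N0 x:[26/3,20] y:[-20,22] z:[1,22] -> hit [26/3,20], descend [2, 3]
  N2 x:[28/3,59/3] y:[-20,5] z:[13/2,22] -> miss, prune
  N3 x:[26/3,20] y:[1,22] z:[1,41/2] -> hit [26/3,20], descend [6, 13]
    N6 x:[26/3,20] y:[4,22] z:[1,7] -> miss, prune
    N13 x:[10,59/3] y:[1,19] z:[25/2,41/2] -> hit [25/2,19], descend [1, 10]
      N1 x:[43/3,59/3] y:[1,19] z:[25/2,41/2] -> hit [43/3,19] leaf, test {P4(miss), P6(miss), P14(miss)}
      N10 x:[10,38/3] y:[12,18] z:[25/2,39/2] -> hit [25/2,38/3] leaf, test {P3@t=25/2, P12(miss)}

Visited [0, 2, 3, 6, 13, 1, 10]. Tests: 7 box, 2 leaf. Nearest: P3.

== RESULT ==
7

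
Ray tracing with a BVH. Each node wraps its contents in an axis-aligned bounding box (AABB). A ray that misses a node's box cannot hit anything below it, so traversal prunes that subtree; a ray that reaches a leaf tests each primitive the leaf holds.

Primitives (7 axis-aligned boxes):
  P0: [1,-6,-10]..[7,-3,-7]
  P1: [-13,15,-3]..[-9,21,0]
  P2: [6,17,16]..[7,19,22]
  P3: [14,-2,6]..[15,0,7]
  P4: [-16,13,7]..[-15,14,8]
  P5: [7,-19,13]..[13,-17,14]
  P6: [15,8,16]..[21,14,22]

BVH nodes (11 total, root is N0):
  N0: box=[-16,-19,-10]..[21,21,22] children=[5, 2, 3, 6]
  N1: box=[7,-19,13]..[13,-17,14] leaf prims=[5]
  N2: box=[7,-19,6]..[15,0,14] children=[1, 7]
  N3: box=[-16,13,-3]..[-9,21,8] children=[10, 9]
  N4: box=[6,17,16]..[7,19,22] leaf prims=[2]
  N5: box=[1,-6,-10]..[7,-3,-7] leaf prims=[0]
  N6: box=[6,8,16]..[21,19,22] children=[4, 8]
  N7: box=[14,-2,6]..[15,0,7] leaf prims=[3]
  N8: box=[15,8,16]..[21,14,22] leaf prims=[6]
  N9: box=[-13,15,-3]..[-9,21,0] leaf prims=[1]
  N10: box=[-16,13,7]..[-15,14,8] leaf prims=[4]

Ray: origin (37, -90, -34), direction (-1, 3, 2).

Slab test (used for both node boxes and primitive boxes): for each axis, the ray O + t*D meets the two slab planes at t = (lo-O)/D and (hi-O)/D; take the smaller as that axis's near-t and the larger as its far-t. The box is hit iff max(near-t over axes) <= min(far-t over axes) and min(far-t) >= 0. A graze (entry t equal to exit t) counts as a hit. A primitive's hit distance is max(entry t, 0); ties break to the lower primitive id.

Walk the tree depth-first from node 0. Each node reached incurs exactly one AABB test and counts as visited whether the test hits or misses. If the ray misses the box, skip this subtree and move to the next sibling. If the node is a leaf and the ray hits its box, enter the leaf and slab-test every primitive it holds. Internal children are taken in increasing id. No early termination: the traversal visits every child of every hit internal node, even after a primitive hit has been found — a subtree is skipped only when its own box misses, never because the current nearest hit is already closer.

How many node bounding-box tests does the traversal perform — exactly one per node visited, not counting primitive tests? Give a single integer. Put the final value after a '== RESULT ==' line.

Walk:
N0 x:[16,53] y:[71/3,37] z:[12,28] -> hit [71/3,28], descend [2, 3, 5, 6]
  N2 x:[22,30] y:[71/3,30] z:[20,24] -> hit [71/3,24], descend [1, 7]
    N1 x:[24,30] y:[71/3,73/3] z:[47/2,24] -> hit [24,24] leaf, test {P5@t=24}
    N7 x:[22,23] y:[88/3,30] z:[20,41/2] -> miss, prune
  N3 x:[46,53] y:[103/3,37] z:[31/2,21] -> miss, prune
  N5 x:[30,36] y:[28,29] z:[12,27/2] -> miss, prune
  N6 x:[16,31] y:[98/3,109/3] z:[25,28] -> miss, prune

7 AABB tests over nodes [0, 2, 1, 7, 3, 5, 6]; 1 leaf entered; closest P5.

== RESULT ==
7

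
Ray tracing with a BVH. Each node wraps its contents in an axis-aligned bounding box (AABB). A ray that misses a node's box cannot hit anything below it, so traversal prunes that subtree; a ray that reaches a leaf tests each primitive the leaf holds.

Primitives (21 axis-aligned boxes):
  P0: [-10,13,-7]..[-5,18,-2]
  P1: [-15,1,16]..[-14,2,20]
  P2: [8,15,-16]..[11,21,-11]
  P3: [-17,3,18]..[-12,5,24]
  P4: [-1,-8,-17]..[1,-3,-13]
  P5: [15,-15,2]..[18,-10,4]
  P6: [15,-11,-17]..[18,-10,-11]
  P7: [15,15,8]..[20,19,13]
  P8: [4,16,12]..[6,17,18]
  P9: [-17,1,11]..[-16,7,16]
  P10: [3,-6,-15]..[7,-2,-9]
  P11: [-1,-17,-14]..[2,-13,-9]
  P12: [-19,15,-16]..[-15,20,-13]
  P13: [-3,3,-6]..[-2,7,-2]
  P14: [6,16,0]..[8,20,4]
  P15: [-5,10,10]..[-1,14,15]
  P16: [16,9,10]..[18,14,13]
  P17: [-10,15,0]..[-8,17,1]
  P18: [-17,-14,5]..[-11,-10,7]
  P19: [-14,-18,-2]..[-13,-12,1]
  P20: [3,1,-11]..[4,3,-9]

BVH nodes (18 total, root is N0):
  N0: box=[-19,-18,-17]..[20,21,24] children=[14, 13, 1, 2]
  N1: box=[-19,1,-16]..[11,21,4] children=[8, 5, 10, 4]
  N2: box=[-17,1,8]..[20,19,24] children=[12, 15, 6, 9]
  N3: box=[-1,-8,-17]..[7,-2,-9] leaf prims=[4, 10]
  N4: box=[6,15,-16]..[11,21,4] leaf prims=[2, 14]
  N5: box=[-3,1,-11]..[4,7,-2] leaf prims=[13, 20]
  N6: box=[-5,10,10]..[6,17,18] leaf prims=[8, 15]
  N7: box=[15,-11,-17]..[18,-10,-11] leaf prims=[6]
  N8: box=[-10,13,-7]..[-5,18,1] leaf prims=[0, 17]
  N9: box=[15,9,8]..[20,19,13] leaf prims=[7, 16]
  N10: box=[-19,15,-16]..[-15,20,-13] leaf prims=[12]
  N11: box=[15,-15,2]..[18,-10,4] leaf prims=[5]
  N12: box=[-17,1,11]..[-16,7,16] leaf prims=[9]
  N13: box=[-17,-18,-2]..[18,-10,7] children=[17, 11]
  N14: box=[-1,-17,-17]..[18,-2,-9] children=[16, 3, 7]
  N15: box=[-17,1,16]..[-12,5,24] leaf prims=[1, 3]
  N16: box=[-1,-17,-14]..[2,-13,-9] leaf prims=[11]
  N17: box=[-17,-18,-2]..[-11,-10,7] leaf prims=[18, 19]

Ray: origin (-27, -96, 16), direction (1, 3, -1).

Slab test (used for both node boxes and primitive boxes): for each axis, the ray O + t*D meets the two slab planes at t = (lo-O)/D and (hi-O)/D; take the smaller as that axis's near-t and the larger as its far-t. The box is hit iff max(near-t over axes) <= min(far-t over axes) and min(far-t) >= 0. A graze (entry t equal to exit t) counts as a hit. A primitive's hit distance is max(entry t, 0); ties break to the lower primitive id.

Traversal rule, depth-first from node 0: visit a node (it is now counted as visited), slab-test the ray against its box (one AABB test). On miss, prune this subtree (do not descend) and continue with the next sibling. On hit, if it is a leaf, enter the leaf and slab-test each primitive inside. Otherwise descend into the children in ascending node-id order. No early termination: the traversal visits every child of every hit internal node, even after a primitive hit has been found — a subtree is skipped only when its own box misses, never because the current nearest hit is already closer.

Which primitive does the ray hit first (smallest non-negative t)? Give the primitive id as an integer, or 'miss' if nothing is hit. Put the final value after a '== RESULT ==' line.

Walk:
N0 x:[8,47] y:[26,39] z:[-8,33] -> hit [26,33], descend [1, 2, 13, 14]
  N1 x:[8,38] y:[97/3,39] z:[12,32] -> miss, prune
  N2 x:[10,47] y:[97/3,115/3] z:[-8,8] -> miss, prune
  N13 x:[10,45] y:[26,86/3] z:[9,18] -> miss, prune
  N14 x:[26,45] y:[79/3,94/3] z:[25,33] -> hit [79/3,94/3], descend [3, 7, 16]
    N3 x:[26,34] y:[88/3,94/3] z:[25,33] -> hit [88/3,94/3] leaf, test {P4(miss), P10@t=30}
    N7 x:[42,45] y:[85/3,86/3] z:[27,33] -> miss, prune
    N16 x:[26,29] y:[79/3,83/3] z:[25,30] -> hit [79/3,83/3] leaf, test {P11@t=79/3}

Visited [0, 1, 2, 13, 14, 3, 7, 16]. Tests: 8 box, 2 leaf. Nearest: P11.

== RESULT ==
11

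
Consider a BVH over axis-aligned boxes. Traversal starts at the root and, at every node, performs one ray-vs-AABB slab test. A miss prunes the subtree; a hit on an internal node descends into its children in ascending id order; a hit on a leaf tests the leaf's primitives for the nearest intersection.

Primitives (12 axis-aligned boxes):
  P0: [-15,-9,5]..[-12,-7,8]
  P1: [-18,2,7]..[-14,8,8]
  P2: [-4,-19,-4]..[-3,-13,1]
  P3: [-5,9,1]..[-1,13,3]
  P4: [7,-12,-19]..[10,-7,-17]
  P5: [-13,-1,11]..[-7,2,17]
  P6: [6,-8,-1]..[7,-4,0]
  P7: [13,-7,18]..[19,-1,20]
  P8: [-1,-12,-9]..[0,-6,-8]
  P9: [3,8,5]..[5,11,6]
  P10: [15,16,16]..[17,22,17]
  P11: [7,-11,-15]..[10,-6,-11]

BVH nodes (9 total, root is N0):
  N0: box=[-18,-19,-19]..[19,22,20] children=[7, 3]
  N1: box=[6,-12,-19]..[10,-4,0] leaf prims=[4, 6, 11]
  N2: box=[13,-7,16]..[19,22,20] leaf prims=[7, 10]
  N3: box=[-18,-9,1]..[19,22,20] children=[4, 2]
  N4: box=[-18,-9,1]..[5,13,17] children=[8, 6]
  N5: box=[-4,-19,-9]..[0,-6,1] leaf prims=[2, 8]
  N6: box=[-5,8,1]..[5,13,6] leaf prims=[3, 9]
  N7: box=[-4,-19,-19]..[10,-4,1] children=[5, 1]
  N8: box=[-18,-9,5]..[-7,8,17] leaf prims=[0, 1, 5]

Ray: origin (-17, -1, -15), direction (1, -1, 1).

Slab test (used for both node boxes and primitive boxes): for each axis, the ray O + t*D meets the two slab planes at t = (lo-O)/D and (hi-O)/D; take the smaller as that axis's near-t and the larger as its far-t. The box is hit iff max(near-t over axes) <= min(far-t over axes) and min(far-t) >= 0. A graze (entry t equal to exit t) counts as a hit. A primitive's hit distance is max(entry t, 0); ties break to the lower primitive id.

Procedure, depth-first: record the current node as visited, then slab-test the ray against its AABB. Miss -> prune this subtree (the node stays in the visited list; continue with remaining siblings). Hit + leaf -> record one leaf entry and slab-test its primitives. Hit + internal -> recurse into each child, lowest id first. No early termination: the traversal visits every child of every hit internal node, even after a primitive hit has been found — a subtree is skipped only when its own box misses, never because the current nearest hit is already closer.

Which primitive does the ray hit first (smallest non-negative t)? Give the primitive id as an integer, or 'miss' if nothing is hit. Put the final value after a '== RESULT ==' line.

Traverse from the root:
N0 x:[-1,36] y:[-23,18] z:[-4,35] -> hit [-1,18], descend [3, 7]
  N3 x:[-1,36] y:[-23,8] z:[16,35] -> miss, prune
  N7 x:[13,27] y:[3,18] z:[-4,16] -> hit [13,16], descend [1, 5]
    N1 x:[23,27] y:[3,11] z:[-4,15] -> miss, prune
    N5 x:[13,17] y:[5,18] z:[6,16] -> hit [13,16] leaf, test {P2@t=13, P8(miss)}

order=[0, 3, 7, 1, 5]  |boxes|=5  |leaves|=1  hit=P2

== RESULT ==
2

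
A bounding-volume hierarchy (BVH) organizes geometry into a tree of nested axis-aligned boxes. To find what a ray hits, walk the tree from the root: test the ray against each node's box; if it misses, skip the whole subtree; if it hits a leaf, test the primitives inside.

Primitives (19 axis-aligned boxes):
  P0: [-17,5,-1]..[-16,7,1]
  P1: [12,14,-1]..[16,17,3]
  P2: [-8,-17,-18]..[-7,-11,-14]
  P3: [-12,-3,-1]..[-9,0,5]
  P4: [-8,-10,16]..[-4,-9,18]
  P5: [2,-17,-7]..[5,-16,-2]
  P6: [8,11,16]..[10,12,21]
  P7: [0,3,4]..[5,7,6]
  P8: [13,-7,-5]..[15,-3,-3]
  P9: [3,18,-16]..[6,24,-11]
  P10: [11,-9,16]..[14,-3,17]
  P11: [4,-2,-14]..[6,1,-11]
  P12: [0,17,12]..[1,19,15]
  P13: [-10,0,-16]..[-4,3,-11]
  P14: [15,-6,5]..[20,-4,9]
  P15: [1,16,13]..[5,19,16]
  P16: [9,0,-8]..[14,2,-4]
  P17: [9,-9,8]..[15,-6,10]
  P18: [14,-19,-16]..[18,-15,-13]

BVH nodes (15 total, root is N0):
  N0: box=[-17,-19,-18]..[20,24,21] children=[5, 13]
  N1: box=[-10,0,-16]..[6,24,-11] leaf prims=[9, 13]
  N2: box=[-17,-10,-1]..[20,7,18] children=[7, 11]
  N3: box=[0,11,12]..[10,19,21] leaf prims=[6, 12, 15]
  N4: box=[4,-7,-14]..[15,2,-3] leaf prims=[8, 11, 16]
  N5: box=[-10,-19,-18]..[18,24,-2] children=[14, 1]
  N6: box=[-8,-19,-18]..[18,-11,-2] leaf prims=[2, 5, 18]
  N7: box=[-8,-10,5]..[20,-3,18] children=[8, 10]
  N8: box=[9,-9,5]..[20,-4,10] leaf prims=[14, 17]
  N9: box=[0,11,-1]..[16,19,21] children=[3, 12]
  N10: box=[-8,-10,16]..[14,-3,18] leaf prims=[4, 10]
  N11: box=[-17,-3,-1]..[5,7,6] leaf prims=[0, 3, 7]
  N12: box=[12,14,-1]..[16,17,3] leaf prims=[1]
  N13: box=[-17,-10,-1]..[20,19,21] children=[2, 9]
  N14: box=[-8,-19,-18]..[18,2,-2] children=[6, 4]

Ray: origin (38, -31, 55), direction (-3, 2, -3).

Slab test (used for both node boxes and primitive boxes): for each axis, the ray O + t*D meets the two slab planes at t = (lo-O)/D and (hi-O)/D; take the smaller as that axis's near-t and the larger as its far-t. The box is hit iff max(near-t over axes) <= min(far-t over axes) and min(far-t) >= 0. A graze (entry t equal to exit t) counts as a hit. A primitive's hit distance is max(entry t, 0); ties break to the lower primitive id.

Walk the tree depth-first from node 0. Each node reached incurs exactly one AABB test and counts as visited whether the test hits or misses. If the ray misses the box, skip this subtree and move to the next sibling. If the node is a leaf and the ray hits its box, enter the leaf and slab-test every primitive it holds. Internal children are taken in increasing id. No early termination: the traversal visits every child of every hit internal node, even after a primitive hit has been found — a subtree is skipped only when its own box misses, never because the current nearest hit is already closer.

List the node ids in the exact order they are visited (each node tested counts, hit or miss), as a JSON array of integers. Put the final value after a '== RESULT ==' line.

Traverse from the root:
N0 x:[6,55/3] y:[6,55/2] z:[34/3,73/3] -> hit [34/3,55/3], descend [5, 13]
  N5 x:[20/3,16] y:[6,55/2] z:[19,73/3] -> miss, prune
  N13 x:[6,55/3] y:[21/2,25] z:[34/3,56/3] -> hit [34/3,55/3], descend [2, 9]
    N2 x:[6,55/3] y:[21/2,19] z:[37/3,56/3] -> hit [37/3,55/3], descend [7, 11]
      N7 x:[6,46/3] y:[21/2,14] z:[37/3,50/3] -> hit [37/3,14], descend [8, 10]
        N8 x:[6,29/3] y:[11,27/2] z:[15,50/3] -> miss, prune
        N10 x:[8,46/3] y:[21/2,14] z:[37/3,13] -> hit [37/3,13] leaf, test {P4(miss), P10(miss)}
      N11 x:[11,55/3] y:[14,19] z:[49/3,56/3] -> hit [49/3,55/3] leaf, test {P0@t=18, P3(miss), P7(miss)}
    N9 x:[22/3,38/3] y:[21,25] z:[34/3,56/3] -> miss, prune

9 AABB tests over nodes [0, 5, 13, 2, 7, 8, 10, 11, 9]; 2 leaves entered; closest P0.

== RESULT ==
[0, 5, 13, 2, 7, 8, 10, 11, 9]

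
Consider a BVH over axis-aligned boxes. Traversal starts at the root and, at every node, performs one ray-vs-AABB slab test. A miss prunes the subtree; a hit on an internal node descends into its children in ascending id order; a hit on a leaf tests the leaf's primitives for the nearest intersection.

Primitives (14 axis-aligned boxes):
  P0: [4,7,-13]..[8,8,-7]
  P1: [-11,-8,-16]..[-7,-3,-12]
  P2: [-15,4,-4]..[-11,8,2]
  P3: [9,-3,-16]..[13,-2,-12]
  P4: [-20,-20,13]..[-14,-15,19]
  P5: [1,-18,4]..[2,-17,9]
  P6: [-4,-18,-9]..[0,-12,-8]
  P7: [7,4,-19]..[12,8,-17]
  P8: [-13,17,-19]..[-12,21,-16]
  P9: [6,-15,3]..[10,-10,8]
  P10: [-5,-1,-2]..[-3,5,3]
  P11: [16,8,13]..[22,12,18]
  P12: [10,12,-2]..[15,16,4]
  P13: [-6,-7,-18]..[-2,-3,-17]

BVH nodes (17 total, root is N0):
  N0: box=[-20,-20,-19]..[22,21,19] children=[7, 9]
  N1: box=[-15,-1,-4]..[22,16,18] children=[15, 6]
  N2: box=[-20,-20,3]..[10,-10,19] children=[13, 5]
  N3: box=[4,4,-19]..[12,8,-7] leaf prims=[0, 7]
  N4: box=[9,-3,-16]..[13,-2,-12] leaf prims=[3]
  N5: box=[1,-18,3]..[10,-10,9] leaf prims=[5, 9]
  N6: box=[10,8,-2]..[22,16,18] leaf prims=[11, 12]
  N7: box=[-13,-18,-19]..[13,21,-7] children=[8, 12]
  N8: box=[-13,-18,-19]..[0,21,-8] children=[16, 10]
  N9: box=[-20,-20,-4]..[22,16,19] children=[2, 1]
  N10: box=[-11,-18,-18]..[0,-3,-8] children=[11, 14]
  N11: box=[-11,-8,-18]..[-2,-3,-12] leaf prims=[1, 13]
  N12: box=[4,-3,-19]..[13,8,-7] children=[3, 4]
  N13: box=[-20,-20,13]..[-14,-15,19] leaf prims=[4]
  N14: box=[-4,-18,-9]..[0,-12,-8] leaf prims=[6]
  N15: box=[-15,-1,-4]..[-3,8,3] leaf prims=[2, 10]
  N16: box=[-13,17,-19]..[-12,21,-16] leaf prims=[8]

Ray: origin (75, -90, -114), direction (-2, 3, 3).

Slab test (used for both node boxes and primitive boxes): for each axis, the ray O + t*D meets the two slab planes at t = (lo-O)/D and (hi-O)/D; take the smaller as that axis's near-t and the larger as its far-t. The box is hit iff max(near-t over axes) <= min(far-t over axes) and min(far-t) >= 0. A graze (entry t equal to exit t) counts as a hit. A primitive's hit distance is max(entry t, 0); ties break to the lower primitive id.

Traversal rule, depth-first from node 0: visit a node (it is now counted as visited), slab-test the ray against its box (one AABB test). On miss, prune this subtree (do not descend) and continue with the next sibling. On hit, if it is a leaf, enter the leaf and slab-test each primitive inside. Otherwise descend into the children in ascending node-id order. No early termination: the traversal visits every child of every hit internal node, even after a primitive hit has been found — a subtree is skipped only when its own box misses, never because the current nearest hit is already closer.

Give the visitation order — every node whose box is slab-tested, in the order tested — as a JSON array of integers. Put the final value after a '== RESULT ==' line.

Traverse from the root:
N0 x:[53/2,95/2] y:[70/3,37] z:[95/3,133/3] -> hit [95/3,37], descend [7, 9]
  N7 x:[31,44] y:[24,37] z:[95/3,107/3] -> hit [95/3,107/3], descend [8, 12]
    N8 x:[75/2,44] y:[24,37] z:[95/3,106/3] -> miss, prune
    N12 x:[31,71/2] y:[29,98/3] z:[95/3,107/3] -> hit [95/3,98/3], descend [3, 4]
      N3 x:[63/2,71/2] y:[94/3,98/3] z:[95/3,107/3] -> hit [95/3,98/3] leaf, test {P0(miss), P7@t=95/3}
      N4 x:[31,33] y:[29,88/3] z:[98/3,34] -> miss, prune
  N9 x:[53/2,95/2] y:[70/3,106/3] z:[110/3,133/3] -> miss, prune

order=[0, 7, 8, 12, 3, 4, 9]  |boxes|=7  |leaves|=1  hit=P7

== RESULT ==
[0, 7, 8, 12, 3, 4, 9]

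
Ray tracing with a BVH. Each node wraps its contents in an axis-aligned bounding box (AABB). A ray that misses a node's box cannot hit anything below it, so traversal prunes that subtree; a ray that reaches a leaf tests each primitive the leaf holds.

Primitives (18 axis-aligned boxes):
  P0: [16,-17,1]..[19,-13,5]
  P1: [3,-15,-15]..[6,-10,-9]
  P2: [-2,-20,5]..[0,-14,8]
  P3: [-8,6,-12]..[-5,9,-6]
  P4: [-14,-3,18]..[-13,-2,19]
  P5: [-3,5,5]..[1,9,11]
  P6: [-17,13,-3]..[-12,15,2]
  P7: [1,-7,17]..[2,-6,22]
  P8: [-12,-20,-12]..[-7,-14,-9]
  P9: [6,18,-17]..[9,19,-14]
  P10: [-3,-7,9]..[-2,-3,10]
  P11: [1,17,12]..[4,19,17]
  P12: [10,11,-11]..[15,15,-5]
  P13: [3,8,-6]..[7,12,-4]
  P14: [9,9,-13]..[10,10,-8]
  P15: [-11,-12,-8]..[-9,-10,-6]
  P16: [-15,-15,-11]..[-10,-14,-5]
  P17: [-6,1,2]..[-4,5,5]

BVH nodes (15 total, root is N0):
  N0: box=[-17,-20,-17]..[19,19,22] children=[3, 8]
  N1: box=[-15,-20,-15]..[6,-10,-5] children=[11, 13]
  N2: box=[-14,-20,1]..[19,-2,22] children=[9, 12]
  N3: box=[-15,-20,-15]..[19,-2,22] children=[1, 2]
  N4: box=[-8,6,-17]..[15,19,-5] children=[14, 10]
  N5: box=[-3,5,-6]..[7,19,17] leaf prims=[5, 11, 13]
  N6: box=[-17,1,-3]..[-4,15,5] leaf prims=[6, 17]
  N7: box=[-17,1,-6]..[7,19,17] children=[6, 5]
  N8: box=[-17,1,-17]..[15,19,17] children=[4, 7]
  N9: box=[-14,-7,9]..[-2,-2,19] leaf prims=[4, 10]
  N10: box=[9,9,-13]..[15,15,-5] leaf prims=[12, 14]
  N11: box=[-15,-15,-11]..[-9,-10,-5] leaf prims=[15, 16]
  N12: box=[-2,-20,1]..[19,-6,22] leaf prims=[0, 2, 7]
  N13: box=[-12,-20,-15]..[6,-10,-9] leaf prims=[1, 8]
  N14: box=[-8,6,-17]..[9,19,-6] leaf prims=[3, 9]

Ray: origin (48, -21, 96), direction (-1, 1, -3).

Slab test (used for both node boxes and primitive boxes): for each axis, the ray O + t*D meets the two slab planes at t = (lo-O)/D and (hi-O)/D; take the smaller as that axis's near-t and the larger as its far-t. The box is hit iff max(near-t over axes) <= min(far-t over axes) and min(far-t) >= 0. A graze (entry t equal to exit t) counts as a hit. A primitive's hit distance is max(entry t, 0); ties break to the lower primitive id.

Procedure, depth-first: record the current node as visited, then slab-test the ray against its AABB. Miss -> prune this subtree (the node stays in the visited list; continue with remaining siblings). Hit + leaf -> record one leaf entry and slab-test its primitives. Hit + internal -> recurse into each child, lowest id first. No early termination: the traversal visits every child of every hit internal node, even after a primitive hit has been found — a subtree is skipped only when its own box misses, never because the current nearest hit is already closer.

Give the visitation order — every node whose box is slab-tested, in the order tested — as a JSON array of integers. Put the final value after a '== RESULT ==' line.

Walk:
N0 x:[29,65] y:[1,40] z:[74/3,113/3] -> hit [29,113/3], descend [3, 8]
  N3 x:[29,63] y:[1,19] z:[74/3,37] -> miss, prune
  N8 x:[33,65] y:[22,40] z:[79/3,113/3] -> hit [33,113/3], descend [4, 7]
    N4 x:[33,56] y:[27,40] z:[101/3,113/3] -> hit [101/3,113/3], descend [10, 14]
      N10 x:[33,39] y:[30,36] z:[101/3,109/3] -> hit [101/3,36] leaf, test {P12@t=101/3, P14(miss)}
      N14 x:[39,56] y:[27,40] z:[34,113/3] -> miss, prune
    N7 x:[41,65] y:[22,40] z:[79/3,34] -> miss, prune

order=[0, 3, 8, 4, 10, 14, 7]  |boxes|=7  |leaves|=1  hit=P12

== RESULT ==
[0, 3, 8, 4, 10, 14, 7]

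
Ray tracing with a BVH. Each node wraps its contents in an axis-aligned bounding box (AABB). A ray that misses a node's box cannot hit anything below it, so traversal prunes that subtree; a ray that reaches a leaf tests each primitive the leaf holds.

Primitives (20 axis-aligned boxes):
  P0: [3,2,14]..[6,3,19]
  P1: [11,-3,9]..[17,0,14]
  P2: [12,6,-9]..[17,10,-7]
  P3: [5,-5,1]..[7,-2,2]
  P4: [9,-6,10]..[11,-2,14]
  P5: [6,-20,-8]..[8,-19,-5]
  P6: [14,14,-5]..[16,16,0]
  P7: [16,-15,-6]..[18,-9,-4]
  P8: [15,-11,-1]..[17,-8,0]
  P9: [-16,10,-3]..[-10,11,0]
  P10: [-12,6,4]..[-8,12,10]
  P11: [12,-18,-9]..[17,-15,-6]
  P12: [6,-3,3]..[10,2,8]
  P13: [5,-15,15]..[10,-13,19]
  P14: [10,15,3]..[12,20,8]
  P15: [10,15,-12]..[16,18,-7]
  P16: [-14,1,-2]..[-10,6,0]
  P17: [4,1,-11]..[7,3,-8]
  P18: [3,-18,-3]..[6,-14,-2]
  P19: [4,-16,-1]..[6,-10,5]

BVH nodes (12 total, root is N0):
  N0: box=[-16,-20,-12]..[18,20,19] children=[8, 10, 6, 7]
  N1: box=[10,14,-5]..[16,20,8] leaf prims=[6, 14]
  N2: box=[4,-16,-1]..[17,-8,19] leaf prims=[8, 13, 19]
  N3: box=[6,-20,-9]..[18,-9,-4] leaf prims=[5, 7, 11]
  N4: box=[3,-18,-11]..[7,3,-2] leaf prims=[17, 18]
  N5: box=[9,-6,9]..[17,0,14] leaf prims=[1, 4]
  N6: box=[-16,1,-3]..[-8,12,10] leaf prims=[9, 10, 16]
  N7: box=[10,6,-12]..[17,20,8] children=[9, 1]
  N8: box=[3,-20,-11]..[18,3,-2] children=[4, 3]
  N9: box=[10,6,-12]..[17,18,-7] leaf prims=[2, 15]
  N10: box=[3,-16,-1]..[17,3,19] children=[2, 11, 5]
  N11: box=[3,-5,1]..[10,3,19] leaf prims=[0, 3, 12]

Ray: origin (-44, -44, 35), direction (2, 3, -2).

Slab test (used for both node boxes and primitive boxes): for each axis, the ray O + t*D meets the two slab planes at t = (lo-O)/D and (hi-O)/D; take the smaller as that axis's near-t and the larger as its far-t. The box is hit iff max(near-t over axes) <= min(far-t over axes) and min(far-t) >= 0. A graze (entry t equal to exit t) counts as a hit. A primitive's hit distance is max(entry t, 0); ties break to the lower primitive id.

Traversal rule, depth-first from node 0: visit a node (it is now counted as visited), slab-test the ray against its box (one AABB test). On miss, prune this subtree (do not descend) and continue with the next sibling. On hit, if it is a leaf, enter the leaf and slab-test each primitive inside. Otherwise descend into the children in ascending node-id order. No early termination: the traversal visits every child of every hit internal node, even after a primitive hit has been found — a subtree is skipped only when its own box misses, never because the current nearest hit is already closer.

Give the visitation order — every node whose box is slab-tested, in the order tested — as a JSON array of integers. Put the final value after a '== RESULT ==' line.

Traverse from the root:
N0 x:[14,31] y:[8,64/3] z:[8,47/2] -> hit [14,64/3], descend [6, 7, 8, 10]
  N6 x:[14,18] y:[15,56/3] z:[25/2,19] -> hit [15,18] leaf, test {P9(miss), P10(miss), P16(miss)}
  N7 x:[27,61/2] y:[50/3,64/3] z:[27/2,47/2] -> miss, prune
  N8 x:[47/2,31] y:[8,47/3] z:[37/2,23] -> miss, prune
  N10 x:[47/2,61/2] y:[28/3,47/3] z:[8,18] -> miss, prune

Summary -> nodes [0, 6, 7, 8, 10]; box-tests=5; leaf-entries=1; first=miss

== RESULT ==
[0, 6, 7, 8, 10]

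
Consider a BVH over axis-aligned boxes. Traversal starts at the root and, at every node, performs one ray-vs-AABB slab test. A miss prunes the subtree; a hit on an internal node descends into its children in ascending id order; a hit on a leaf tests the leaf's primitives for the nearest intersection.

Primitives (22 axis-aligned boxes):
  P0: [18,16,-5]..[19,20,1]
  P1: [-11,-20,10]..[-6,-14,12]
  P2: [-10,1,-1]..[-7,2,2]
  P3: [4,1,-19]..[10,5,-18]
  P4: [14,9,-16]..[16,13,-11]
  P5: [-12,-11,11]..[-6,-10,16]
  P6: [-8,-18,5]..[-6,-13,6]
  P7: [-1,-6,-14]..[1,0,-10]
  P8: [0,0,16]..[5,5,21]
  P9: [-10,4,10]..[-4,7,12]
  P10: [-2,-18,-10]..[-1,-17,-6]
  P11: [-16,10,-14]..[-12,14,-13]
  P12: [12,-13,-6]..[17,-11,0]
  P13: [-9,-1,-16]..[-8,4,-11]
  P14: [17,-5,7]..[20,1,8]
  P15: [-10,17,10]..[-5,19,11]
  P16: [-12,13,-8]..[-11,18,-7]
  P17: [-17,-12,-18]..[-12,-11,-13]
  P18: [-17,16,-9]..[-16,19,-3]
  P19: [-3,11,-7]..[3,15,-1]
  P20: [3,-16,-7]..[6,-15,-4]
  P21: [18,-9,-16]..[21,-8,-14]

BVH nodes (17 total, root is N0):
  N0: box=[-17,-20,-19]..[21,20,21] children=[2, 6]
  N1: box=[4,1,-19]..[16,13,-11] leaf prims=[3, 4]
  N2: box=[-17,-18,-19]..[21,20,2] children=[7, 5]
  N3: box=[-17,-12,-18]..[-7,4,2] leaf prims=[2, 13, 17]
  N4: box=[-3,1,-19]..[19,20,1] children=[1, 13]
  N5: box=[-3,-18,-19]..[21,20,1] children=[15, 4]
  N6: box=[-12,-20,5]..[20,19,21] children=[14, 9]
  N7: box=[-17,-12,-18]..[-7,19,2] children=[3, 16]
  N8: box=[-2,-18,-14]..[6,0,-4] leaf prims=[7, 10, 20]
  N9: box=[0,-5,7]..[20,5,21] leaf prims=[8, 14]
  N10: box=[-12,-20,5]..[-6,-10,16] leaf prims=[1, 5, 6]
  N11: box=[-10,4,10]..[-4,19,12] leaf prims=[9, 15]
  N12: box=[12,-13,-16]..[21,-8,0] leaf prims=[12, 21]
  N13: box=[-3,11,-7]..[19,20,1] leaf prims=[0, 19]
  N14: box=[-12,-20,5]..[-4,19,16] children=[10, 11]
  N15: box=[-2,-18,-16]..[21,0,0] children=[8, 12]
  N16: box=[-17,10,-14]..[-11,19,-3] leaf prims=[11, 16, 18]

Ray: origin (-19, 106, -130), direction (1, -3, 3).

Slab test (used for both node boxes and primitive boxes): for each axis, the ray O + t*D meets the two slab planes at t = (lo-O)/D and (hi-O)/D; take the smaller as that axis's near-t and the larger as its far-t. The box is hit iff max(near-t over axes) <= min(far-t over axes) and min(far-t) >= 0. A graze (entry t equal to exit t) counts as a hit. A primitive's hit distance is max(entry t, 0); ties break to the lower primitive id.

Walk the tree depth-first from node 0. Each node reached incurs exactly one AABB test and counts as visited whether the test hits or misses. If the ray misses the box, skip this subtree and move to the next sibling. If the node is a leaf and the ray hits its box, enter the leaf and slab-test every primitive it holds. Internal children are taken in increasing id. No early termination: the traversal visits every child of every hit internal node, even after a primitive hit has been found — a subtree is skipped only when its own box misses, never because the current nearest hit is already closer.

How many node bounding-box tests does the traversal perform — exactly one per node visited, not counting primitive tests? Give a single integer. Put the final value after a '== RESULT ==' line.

Walk:
N0 x:[2,40] y:[86/3,42] z:[37,151/3] -> hit [37,40], descend [2, 6]
  N2 x:[2,40] y:[86/3,124/3] z:[37,44] -> hit [37,40], descend [5, 7]
    N5 x:[16,40] y:[86/3,124/3] z:[37,131/3] -> hit [37,40], descend [4, 15]
      N4 x:[16,38] y:[86/3,35] z:[37,131/3] -> miss, prune
      N15 x:[17,40] y:[106/3,124/3] z:[38,130/3] -> hit [38,40], descend [8, 12]
        N8 x:[17,25] y:[106/3,124/3] z:[116/3,42] -> miss, prune
        N12 x:[31,40] y:[38,119/3] z:[38,130/3] -> hit [38,119/3] leaf, test {P12(miss), P21@t=38}
    N7 x:[2,12] y:[29,118/3] z:[112/3,44] -> miss, prune
  N6 x:[7,39] y:[29,42] z:[45,151/3] -> miss, prune

order=[0, 2, 5, 4, 15, 8, 12, 7, 6]  |boxes|=9  |leaves|=1  hit=P21

== RESULT ==
9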